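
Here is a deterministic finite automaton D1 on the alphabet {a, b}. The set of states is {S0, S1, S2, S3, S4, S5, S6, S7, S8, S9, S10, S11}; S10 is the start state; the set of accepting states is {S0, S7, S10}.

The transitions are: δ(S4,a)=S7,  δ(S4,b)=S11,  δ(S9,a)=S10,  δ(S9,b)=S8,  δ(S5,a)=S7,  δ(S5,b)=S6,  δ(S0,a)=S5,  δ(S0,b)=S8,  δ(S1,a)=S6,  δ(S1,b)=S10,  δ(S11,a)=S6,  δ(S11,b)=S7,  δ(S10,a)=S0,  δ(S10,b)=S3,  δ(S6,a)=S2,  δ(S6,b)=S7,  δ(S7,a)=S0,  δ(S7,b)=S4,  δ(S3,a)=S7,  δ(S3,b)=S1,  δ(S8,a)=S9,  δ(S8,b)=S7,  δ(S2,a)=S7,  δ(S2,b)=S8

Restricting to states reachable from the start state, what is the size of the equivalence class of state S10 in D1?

2

P0 = {S0,S7,S10} | {S1,S2,S3,S4,S5,S6,S8,S9,S11}.
On input a, block {S0,S7,S10} splits into {S7,S10} and {S0}.
Split {S1,S2,S3,S4,S5,S6,S8,S9,S11} by δ(·,a) → {S2,S3,S4,S5,S9} and {S1,S6,S8,S11}.
On input a, block {S1,S6,S8,S11} splits into {S1,S11} and {S6,S8}.
Refine {S2,S3,S4,S5,S9} on symbol b: members go to different blocks, giving {S2,S5,S9} and {S3,S4}.
Stable partition: {S7,S10} | {S2,S5,S9} | {S0} | {S1,S11} | {S6,S8} | {S3,S4} — 6 equivalence classes.
State S10 belongs to the block {S7,S10}, which has 2 states.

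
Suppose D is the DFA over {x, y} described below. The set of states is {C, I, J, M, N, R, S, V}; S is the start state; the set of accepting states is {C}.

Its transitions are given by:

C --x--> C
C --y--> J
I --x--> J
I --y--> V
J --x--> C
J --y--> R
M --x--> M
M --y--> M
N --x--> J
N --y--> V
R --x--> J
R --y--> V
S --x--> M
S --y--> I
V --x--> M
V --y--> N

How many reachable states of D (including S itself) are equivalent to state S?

2

All states are reachable from the start state.
Initial partition by acceptance: {C} | {I,J,M,N,R,S,V}.
Refine {I,J,M,N,R,S,V} on symbol x: members go to different blocks, giving {I,M,N,R,S,V} and {J}.
Split {I,M,N,R,S,V} by δ(·,x) → {I,N,R} and {M,S,V}.
Refine {M,S,V} on symbol y: members go to different blocks, giving {S,V} and {M}.
No further refinement is possible. Final partition (5 blocks): {C} | {I,N,R} | {J} | {S,V} | {M}.
The equivalence class containing S is {S,V}, of size 2.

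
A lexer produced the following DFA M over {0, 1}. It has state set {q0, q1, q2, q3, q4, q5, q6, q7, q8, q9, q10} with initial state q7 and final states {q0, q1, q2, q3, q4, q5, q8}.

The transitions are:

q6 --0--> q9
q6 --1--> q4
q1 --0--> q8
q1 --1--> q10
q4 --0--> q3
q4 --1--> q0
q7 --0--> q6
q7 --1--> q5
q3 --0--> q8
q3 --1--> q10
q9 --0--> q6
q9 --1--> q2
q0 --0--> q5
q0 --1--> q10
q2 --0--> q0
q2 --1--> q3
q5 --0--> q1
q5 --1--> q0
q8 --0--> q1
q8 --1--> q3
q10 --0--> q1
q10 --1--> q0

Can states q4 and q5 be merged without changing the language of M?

Yes

All states are reachable from the start state.
Start with accepting vs non-accepting: {q0,q1,q2,q3,q4,q5,q8} | {q6,q7,q9,q10}.
Refine {q0,q1,q2,q3,q4,q5,q8} on symbol 1: members go to different blocks, giving {q2,q4,q5,q8} and {q0,q1,q3}.
Split {q6,q7,q9,q10} by δ(·,0) → {q6,q7,q9} and {q10}.
Stable partition: {q2,q4,q5,q8} | {q6,q7,q9} | {q0,q1,q3} | {q10} — 4 equivalence classes.
q4 and q5 lie in the same block of the stable partition, so they are equivalent — no string distinguishes them.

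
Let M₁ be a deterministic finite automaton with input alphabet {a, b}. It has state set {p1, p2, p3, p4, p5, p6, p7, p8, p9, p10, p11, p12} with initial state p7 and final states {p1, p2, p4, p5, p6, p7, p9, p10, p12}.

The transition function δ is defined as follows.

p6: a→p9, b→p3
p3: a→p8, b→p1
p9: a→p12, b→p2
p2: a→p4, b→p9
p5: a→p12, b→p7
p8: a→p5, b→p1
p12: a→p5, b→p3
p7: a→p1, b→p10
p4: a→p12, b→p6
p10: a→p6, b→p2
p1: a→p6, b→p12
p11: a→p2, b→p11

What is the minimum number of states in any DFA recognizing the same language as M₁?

States {p11} cannot be reached from the start state, so discard them.
Start with accepting vs non-accepting: {p1,p2,p4,p5,p6,p7,p9,p10,p12} | {p3,p8}.
Split {p1,p2,p4,p5,p6,p7,p9,p10,p12} by δ(·,b) → {p1,p2,p4,p5,p7,p9,p10} and {p6,p12}.
On input a, block {p1,p2,p4,p5,p7,p9,p10} splits into {p1,p4,p5,p9,p10} and {p2,p7}.
Split {p1,p4,p5,p9,p10} by δ(·,b) → {p5,p9,p10} and {p1,p4}.
Split {p3,p8} by δ(·,a) → {p3} and {p8}.
No further refinement is possible. Final partition (6 blocks): {p5,p9,p10} | {p3} | {p6,p12} | {p2,p7} | {p1,p4} | {p8}.

6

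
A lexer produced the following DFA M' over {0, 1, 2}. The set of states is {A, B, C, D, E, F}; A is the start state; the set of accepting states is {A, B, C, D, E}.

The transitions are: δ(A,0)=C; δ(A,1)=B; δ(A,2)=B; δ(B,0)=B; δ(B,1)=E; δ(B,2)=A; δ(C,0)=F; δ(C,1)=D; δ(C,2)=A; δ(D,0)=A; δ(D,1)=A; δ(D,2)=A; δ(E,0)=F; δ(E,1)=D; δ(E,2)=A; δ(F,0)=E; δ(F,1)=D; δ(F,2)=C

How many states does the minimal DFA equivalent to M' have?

5

Every state is reachable, so we keep all 6.
P0 = {A,B,C,D,E} | {F}.
Split {A,B,C,D,E} by δ(·,0) → {A,B,D} and {C,E}.
Refine {A,B,D} on symbol 0: members go to different blocks, giving {B,D} and {A}.
Split {B,D} by δ(·,0) → {B} and {D}.
Stable partition: {B} | {F} | {C,E} | {A} | {D} — 5 equivalence classes.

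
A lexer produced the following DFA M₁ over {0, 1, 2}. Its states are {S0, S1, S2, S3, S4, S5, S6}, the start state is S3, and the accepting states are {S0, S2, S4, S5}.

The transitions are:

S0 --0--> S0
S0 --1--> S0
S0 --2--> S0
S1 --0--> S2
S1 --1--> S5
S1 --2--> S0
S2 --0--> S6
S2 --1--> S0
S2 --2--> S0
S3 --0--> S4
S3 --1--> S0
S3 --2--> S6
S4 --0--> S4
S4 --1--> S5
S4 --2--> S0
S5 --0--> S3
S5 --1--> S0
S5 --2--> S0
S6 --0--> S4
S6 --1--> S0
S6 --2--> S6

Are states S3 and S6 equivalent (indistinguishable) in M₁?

Yes

First remove the unreachable states {S1,S2}; 5 states remain.
Start with accepting vs non-accepting: {S0,S4,S5} | {S3,S6}.
Refine {S0,S4,S5} on symbol 0: members go to different blocks, giving {S0,S4} and {S5}.
Split {S0,S4} by δ(·,1) → {S0} and {S4}.
The partition is now stable with 4 blocks: {S0} | {S3,S6} | {S5} | {S4}.
S3 and S6 lie in the same block of the stable partition, so they are equivalent — no string distinguishes them.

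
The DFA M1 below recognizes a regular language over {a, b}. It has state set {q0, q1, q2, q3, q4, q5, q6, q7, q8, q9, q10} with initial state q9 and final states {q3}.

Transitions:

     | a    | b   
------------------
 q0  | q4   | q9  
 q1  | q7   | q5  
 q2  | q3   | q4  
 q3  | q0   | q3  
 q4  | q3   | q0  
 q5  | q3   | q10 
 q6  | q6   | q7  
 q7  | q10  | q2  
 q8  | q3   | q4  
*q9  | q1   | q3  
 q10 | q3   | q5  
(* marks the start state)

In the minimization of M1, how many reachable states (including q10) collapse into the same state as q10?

2

First remove the unreachable states {q6,q8}; 9 states remain.
Start with accepting vs non-accepting: {q3} | {q0,q1,q2,q4,q5,q7,q9,q10}.
Refine {q0,q1,q2,q4,q5,q7,q9,q10} on symbol a: members go to different blocks, giving {q0,q1,q7,q9} and {q2,q4,q5,q10}.
Split {q0,q1,q7,q9} by δ(·,a) → {q0,q7} and {q1,q9}.
On input b, block {q0,q7} splits into {q0} and {q7}.
Refine {q2,q4,q5,q10} on symbol b: members go to different blocks, giving {q2,q5,q10} and {q4}.
On input b, block {q2,q5,q10} splits into {q5,q10} and {q2}.
Refine {q1,q9} on symbol a: members go to different blocks, giving {q1} and {q9}.
No further refinement is possible. Final partition (8 blocks): {q3} | {q0} | {q5,q10} | {q1} | {q7} | {q4} | {q2} | {q9}.
The equivalence class containing q10 is {q5,q10}, of size 2.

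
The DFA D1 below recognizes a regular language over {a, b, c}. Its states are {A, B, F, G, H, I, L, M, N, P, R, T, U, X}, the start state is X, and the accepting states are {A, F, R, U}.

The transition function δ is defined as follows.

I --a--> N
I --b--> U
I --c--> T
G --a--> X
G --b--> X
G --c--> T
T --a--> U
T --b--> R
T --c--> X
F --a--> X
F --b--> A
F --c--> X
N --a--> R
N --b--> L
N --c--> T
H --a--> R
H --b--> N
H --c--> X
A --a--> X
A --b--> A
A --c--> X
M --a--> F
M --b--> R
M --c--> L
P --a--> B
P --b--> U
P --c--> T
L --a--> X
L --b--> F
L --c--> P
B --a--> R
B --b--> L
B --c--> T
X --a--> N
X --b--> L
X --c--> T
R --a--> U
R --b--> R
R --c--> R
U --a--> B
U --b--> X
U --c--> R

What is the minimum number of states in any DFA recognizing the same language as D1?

8

First remove the unreachable states {G,H,I,M}; 10 states remain.
Start with accepting vs non-accepting: {A,F,R,U} | {B,L,N,P,T,X}.
Refine {A,F,R,U} on symbol a: members go to different blocks, giving {A,F,U} and {R}.
Refine {A,F,U} on symbol b: members go to different blocks, giving {A,F} and {U}.
Refine {B,L,N,P,T,X} on symbol a: members go to different blocks, giving {L,P,X} and {B,N} and {T}.
Split {L,P,X} by δ(·,a) → {P,X} and {L}.
Split {P,X} by δ(·,b) → {P} and {X}.
Stable partition: {A,F} | {P} | {R} | {U} | {B,N} | {T} | {L} | {X} — 8 equivalence classes.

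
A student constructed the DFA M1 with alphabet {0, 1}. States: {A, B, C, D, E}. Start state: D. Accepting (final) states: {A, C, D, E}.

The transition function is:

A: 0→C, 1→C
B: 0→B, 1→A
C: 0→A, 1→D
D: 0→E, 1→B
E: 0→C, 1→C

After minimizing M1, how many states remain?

P0 = {A,C,D,E} | {B}.
Split {A,C,D,E} by δ(·,1) → {A,C,E} and {D}.
Refine {A,C,E} on symbol 1: members go to different blocks, giving {A,E} and {C}.
No further refinement is possible. Final partition (4 blocks): {A,E} | {B} | {D} | {C}.

4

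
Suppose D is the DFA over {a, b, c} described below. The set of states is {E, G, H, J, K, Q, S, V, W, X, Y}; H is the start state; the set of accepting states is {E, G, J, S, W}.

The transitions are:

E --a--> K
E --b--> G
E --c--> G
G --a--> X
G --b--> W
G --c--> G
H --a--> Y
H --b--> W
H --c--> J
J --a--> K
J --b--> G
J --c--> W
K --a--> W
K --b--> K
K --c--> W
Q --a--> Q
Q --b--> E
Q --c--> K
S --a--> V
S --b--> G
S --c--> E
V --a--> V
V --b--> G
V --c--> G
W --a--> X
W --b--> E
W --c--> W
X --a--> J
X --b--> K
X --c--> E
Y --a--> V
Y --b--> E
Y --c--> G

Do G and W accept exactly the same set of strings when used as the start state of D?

Reachable states from the start: {E,G,H,J,K,V,W,X,Y}. Unreachable: {Q,S} — drop them.
Initial partition by acceptance: {E,G,J,W} | {H,K,V,X,Y}.
Split {H,K,V,X,Y} by δ(·,a) → {H,V,Y} and {K,X}.
Stable partition: {E,G,J,W} | {H,V,Y} | {K,X} — 3 equivalence classes.
G and W lie in the same block of the stable partition, so they are equivalent — no string distinguishes them.

Yes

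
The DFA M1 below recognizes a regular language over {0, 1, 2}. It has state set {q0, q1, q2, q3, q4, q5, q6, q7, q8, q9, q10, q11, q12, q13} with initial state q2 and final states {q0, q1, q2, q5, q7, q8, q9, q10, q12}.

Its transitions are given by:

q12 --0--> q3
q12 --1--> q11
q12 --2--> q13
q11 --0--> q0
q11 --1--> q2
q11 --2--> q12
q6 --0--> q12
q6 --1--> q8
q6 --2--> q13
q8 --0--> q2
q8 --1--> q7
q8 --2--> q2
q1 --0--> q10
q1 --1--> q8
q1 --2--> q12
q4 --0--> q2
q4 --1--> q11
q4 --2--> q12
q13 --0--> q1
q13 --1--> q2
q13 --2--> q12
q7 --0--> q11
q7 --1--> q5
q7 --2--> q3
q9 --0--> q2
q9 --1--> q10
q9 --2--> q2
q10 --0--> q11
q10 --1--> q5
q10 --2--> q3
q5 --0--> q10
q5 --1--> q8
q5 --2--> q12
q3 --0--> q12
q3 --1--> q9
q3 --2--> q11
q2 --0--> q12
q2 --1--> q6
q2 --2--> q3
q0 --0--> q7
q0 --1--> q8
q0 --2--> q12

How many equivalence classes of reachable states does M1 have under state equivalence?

7

First remove the unreachable states {q4}; 13 states remain.
Initial partition by acceptance: {q0,q1,q2,q5,q7,q8,q9,q10,q12} | {q3,q6,q11,q13}.
Refine {q0,q1,q2,q5,q7,q8,q9,q10,q12} on symbol 0: members go to different blocks, giving {q0,q1,q2,q5,q8,q9} and {q7,q10,q12}.
Refine {q0,q1,q2,q5,q8,q9} on symbol 0: members go to different blocks, giving {q0,q1,q2,q5} and {q8,q9}.
On input 1, block {q0,q1,q2,q5} splits into {q0,q1,q5} and {q2}.
Split {q3,q6,q11,q13} by δ(·,0) → {q3,q6} and {q11,q13}.
Split {q7,q10,q12} by δ(·,0) → {q7,q10} and {q12}.
Stable partition: {q0,q1,q5} | {q3,q6} | {q7,q10} | {q8,q9} | {q2} | {q11,q13} | {q12} — 7 equivalence classes.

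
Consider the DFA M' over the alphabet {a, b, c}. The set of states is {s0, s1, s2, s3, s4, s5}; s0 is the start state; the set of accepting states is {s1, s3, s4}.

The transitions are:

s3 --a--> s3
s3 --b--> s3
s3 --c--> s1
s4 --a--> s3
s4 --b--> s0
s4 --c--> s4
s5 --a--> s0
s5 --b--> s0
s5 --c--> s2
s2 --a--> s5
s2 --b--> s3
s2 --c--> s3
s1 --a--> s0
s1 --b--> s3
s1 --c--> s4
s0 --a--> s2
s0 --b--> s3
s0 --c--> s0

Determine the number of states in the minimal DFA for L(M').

Start with accepting vs non-accepting: {s1,s3,s4} | {s0,s2,s5}.
Refine {s1,s3,s4} on symbol a: members go to different blocks, giving {s3,s4} and {s1}.
Split {s3,s4} by δ(·,b) → {s3} and {s4}.
Refine {s0,s2,s5} on symbol b: members go to different blocks, giving {s0,s2} and {s5}.
Split {s0,s2} by δ(·,a) → {s0} and {s2}.
No further refinement is possible. Final partition (6 blocks): {s3} | {s0} | {s1} | {s4} | {s5} | {s2}.

6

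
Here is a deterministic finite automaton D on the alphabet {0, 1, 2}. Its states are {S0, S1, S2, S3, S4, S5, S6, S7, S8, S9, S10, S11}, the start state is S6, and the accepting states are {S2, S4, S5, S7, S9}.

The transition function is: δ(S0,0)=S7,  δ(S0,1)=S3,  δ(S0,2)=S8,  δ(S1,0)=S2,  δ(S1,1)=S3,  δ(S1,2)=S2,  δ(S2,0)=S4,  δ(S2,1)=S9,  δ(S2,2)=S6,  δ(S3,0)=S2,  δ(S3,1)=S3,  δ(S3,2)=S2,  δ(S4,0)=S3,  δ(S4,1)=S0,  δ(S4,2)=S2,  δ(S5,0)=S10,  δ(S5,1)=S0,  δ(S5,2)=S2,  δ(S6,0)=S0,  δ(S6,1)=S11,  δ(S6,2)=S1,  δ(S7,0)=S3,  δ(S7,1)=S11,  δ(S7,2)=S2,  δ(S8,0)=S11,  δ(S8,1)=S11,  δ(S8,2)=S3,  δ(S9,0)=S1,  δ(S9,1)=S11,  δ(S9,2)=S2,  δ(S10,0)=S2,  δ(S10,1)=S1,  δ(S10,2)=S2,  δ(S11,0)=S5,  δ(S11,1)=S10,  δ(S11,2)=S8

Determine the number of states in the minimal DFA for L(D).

All states are reachable from the start state.
Initial partition by acceptance: {S2,S4,S5,S7,S9} | {S0,S1,S3,S6,S8,S10,S11}.
Refine {S2,S4,S5,S7,S9} on symbol 0: members go to different blocks, giving {S4,S5,S7,S9} and {S2}.
Refine {S0,S1,S3,S6,S8,S10,S11} on symbol 0: members go to different blocks, giving {S1,S3,S10} and {S0,S11} and {S6,S8}.
The partition is now stable with 5 blocks: {S4,S5,S7,S9} | {S1,S3,S10} | {S2} | {S0,S11} | {S6,S8}.

5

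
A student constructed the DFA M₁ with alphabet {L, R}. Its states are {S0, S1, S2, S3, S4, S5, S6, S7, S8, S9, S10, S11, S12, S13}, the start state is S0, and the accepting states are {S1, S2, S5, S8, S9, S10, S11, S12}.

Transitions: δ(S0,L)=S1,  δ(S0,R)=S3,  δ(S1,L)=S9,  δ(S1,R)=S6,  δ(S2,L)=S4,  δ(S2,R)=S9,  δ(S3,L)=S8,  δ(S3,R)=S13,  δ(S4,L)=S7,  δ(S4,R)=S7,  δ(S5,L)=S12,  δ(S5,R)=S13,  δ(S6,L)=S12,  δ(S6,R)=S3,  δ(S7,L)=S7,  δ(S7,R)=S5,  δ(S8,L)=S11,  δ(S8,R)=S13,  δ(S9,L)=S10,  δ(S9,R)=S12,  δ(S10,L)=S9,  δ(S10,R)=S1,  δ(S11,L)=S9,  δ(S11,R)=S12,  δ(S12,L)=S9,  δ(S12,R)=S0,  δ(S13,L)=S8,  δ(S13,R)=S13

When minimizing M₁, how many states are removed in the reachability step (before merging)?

4

No path from S0 leads to S2, S4, S5, S7; the other 10 states are all reachable.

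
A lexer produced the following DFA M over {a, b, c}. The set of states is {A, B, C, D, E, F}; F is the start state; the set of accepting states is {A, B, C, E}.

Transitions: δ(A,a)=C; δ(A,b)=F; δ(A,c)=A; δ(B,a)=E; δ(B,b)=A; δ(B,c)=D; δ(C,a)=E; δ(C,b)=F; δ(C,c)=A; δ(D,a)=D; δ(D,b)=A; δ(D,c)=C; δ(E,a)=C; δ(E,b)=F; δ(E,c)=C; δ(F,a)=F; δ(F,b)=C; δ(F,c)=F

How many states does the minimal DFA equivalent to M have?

States {B,D} cannot be reached from the start state, so discard them.
Start with accepting vs non-accepting: {A,C,E} | {F}.
The partition is now stable with 2 blocks: {A,C,E} | {F}.

2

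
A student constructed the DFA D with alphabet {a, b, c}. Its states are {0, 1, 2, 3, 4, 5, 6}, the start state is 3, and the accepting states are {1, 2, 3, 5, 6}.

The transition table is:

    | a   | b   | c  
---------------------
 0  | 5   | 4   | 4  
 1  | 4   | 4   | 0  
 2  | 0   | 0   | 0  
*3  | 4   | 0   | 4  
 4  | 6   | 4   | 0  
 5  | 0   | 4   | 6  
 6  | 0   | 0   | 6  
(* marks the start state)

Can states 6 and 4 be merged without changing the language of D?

First remove the unreachable states {1,2}; 5 states remain.
P0 = {3,5,6} | {0,4}.
Split {3,5,6} by δ(·,c) → {5,6} and {3}.
The partition is now stable with 3 blocks: {5,6} | {0,4} | {3}.
6 and 4 end up in different blocks, so they are distinguishable. For instance, the string 'ε' is accepted from only 6.

No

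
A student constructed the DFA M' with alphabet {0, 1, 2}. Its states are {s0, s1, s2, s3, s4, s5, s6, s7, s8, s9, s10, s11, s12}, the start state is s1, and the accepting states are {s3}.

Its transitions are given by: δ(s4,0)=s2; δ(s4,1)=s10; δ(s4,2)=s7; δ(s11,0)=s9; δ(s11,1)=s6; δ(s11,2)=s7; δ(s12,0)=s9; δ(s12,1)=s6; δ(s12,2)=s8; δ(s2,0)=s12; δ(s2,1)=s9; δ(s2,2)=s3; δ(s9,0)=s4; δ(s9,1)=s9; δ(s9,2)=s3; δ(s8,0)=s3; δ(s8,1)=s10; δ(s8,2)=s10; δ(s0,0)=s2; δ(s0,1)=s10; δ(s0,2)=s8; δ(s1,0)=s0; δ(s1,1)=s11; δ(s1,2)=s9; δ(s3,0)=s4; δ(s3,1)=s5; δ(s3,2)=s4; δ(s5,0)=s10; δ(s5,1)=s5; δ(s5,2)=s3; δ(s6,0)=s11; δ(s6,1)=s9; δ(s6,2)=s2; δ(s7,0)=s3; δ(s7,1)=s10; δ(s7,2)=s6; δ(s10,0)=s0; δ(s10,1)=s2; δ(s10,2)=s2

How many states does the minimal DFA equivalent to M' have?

Every state is reachable, so we keep all 13.
P0 = {s3} | {s0,s1,s2,s4,s5,s6,s7,s8,s9,s10,s11,s12}.
Refine {s0,s1,s2,s4,s5,s6,s7,s8,s9,s10,s11,s12} on symbol 0: members go to different blocks, giving {s0,s1,s2,s4,s5,s6,s9,s10,s11,s12} and {s7,s8}.
Split {s0,s1,s2,s4,s5,s6,s9,s10,s11,s12} by δ(·,2) → {s0,s4,s11,s12} and {s1,s6,s10} and {s2,s5,s9}.
Refine {s1,s6,s10} on symbol 1: members go to different blocks, giving {s6,s10} and {s1}.
Split {s2,s5,s9} by δ(·,0) → {s2,s9} and {s5}.
No further refinement is possible. Final partition (7 blocks): {s3} | {s0,s4,s11,s12} | {s7,s8} | {s6,s10} | {s2,s9} | {s1} | {s5}.

7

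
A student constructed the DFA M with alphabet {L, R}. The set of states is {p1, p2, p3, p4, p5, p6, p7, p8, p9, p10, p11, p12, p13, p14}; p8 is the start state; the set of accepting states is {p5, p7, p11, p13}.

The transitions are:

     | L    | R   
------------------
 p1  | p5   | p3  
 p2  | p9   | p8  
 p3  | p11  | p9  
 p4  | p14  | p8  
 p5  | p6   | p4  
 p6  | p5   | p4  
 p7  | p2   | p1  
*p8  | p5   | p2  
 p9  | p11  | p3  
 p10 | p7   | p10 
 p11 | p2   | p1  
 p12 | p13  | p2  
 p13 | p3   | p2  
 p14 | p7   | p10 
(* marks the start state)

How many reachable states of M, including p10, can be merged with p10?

4

States {p12,p13} cannot be reached from the start state, so discard them.
P0 = {p5,p7,p11} | {p1,p2,p3,p4,p6,p8,p9,p10,p14}.
Split {p1,p2,p3,p4,p6,p8,p9,p10,p14} by δ(·,L) → {p1,p3,p6,p8,p9,p10,p14} and {p2,p4}.
Split {p5,p7,p11} by δ(·,L) → {p7,p11} and {p5}.
On input L, block {p1,p3,p6,p8,p9,p10,p14} splits into {p3,p9,p10,p14} and {p1,p6,p8}.
Split {p1,p6,p8} by δ(·,R) → {p6,p8} and {p1}.
Stable partition: {p7,p11} | {p3,p9,p10,p14} | {p2,p4} | {p5} | {p6,p8} | {p1} — 6 equivalence classes.
State p10 belongs to the block {p3,p9,p10,p14}, which has 4 states.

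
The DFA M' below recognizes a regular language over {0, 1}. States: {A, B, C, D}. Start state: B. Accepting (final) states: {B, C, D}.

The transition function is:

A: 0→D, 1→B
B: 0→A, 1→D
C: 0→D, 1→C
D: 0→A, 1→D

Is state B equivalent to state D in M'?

Yes

First remove the unreachable states {C}; 3 states remain.
Initial partition by acceptance: {B,D} | {A}.
No further refinement is possible. Final partition (2 blocks): {B,D} | {A}.
B and D lie in the same block of the stable partition, so they are equivalent — no string distinguishes them.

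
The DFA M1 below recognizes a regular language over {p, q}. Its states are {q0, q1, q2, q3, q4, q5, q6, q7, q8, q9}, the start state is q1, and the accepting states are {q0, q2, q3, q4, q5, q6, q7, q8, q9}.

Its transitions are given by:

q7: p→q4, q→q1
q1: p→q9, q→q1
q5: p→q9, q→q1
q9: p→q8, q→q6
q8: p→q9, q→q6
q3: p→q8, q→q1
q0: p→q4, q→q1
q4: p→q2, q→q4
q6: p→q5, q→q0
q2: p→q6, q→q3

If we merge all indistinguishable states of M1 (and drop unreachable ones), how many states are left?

7

Reachable states from the start: {q0,q1,q2,q3,q4,q5,q6,q8,q9}. Unreachable: {q7} — drop them.
Start with accepting vs non-accepting: {q0,q2,q3,q4,q5,q6,q8,q9} | {q1}.
On input q, block {q0,q2,q3,q4,q5,q6,q8,q9} splits into {q2,q4,q6,q8,q9} and {q0,q3,q5}.
Refine {q2,q4,q6,q8,q9} on symbol p: members go to different blocks, giving {q2,q4,q8,q9} and {q6}.
On input p, block {q2,q4,q8,q9} splits into {q4,q8,q9} and {q2}.
Refine {q4,q8,q9} on symbol p: members go to different blocks, giving {q8,q9} and {q4}.
On input p, block {q0,q3,q5} splits into {q3,q5} and {q0}.
The partition is now stable with 7 blocks: {q8,q9} | {q1} | {q3,q5} | {q6} | {q2} | {q4} | {q0}.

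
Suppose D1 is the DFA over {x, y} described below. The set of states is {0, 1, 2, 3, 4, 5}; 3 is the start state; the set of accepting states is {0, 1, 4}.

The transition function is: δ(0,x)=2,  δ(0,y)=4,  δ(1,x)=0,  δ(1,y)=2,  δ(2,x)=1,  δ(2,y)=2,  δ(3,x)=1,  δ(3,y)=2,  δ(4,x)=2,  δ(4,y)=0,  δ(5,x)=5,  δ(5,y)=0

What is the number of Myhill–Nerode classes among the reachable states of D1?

3

Reachable states from the start: {0,1,2,3,4}. Unreachable: {5} — drop them.
Initial partition by acceptance: {0,1,4} | {2,3}.
On input x, block {0,1,4} splits into {0,4} and {1}.
The partition is now stable with 3 blocks: {0,4} | {2,3} | {1}.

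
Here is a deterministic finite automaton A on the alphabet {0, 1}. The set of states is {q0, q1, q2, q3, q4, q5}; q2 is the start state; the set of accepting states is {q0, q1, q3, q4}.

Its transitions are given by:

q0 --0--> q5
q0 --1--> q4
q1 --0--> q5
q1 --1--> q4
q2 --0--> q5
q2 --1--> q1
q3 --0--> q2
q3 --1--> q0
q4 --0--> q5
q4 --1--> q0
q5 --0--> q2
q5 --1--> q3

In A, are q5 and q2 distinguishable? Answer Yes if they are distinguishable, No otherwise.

Start with accepting vs non-accepting: {q0,q1,q3,q4} | {q2,q5}.
Stable partition: {q0,q1,q3,q4} | {q2,q5} — 2 equivalence classes.
q5 and q2 lie in the same block of the stable partition, so they are equivalent — no string distinguishes them.

No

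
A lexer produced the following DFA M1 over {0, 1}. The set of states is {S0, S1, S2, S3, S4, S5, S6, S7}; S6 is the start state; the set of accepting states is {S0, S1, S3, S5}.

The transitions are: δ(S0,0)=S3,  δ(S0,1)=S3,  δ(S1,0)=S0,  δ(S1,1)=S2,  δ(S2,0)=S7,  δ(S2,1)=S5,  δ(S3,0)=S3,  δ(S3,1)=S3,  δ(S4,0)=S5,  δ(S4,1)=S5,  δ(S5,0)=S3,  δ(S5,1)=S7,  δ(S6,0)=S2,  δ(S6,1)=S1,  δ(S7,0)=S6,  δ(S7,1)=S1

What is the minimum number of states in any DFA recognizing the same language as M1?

States {S4} cannot be reached from the start state, so discard them.
Initial partition by acceptance: {S0,S1,S3,S5} | {S2,S6,S7}.
Refine {S0,S1,S3,S5} on symbol 1: members go to different blocks, giving {S0,S3} and {S1,S5}.
The partition is now stable with 3 blocks: {S0,S3} | {S2,S6,S7} | {S1,S5}.

3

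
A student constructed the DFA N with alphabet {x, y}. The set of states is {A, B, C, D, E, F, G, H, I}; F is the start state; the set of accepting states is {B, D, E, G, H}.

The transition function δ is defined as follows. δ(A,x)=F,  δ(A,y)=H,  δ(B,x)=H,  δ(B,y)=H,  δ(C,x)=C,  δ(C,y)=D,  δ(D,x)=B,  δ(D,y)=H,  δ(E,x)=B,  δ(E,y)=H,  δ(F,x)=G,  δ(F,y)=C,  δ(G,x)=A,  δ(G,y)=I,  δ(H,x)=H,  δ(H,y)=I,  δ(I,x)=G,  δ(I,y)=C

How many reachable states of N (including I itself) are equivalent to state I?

Reachable states from the start: {A,B,C,D,F,G,H,I}. Unreachable: {E} — drop them.
Start with accepting vs non-accepting: {B,D,G,H} | {A,C,F,I}.
On input x, block {B,D,G,H} splits into {B,D,H} and {G}.
On input y, block {B,D,H} splits into {B,D} and {H}.
Refine {B,D} on symbol x: members go to different blocks, giving {B} and {D}.
Split {A,C,F,I} by δ(·,x) → {A,C} and {F,I}.
Split {A,C} by δ(·,x) → {A} and {C}.
Stable partition: {B} | {A} | {G} | {H} | {D} | {F,I} | {C} — 7 equivalence classes.
State I belongs to the block {F,I}, which has 2 states.

2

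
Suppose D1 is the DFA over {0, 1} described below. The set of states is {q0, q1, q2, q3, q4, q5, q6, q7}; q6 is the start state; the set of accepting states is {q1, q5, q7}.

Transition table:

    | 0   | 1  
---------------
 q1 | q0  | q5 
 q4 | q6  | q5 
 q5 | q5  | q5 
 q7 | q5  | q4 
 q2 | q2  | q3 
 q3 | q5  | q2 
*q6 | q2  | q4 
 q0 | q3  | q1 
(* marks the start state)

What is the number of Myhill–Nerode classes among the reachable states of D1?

5

States {q0,q1,q7} cannot be reached from the start state, so discard them.
Start with accepting vs non-accepting: {q5} | {q2,q3,q4,q6}.
Split {q2,q3,q4,q6} by δ(·,0) → {q2,q4,q6} and {q3}.
Refine {q2,q4,q6} on symbol 1: members go to different blocks, giving {q2} and {q4} and {q6}.
The partition is now stable with 5 blocks: {q5} | {q2} | {q3} | {q4} | {q6}.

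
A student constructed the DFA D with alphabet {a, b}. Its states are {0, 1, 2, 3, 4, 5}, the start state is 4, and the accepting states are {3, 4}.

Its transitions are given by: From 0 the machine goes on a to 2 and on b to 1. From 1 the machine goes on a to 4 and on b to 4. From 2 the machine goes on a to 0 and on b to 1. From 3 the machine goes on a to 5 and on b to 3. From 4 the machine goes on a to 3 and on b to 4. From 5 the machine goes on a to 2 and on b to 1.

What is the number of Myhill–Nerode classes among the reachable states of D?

4

P0 = {3,4} | {0,1,2,5}.
Split {3,4} by δ(·,a) → {3} and {4}.
Split {0,1,2,5} by δ(·,a) → {0,2,5} and {1}.
The partition is now stable with 4 blocks: {3} | {0,2,5} | {4} | {1}.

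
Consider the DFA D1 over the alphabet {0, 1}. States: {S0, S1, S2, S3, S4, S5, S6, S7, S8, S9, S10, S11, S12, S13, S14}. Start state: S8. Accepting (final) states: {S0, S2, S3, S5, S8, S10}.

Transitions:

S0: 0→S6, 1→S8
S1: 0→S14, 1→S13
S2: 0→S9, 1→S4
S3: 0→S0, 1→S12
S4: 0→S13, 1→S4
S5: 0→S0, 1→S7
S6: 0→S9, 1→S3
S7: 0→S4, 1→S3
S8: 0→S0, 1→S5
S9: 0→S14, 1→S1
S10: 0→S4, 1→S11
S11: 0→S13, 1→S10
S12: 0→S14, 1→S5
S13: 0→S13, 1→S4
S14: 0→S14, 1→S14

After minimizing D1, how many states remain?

5

Reachable states from the start: {S0,S1,S3,S4,S5,S6,S7,S8,S9,S12,S13,S14}. Unreachable: {S2,S10,S11} — drop them.
Initial partition by acceptance: {S0,S3,S5,S8} | {S1,S4,S6,S7,S9,S12,S13,S14}.
Split {S0,S3,S5,S8} by δ(·,0) → {S3,S5,S8} and {S0}.
On input 1, block {S3,S5,S8} splits into {S3,S5} and {S8}.
Split {S1,S4,S6,S7,S9,S12,S13,S14} by δ(·,1) → {S1,S4,S9,S13,S14} and {S6,S7,S12}.
Stable partition: {S3,S5} | {S1,S4,S9,S13,S14} | {S0} | {S8} | {S6,S7,S12} — 5 equivalence classes.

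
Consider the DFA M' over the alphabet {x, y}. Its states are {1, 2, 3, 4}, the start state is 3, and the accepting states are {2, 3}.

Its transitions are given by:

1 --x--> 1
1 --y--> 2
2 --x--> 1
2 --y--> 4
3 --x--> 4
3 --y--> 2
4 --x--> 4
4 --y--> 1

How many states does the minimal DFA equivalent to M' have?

4

All states are reachable from the start state.
Start with accepting vs non-accepting: {2,3} | {1,4}.
Split {2,3} by δ(·,y) → {2} and {3}.
Refine {1,4} on symbol y: members go to different blocks, giving {1} and {4}.
The partition is now stable with 4 blocks: {2} | {1} | {3} | {4}.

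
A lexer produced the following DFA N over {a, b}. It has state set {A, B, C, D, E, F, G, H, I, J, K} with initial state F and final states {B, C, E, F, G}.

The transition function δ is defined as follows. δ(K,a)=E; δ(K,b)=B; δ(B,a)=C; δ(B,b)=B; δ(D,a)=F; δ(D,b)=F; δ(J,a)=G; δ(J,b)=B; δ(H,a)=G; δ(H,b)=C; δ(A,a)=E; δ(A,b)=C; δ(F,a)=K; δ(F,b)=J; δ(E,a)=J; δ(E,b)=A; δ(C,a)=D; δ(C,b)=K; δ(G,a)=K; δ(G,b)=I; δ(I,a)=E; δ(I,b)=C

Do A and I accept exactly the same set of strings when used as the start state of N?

States {H} cannot be reached from the start state, so discard them.
Initial partition by acceptance: {B,C,E,F,G} | {A,D,I,J,K}.
On input a, block {B,C,E,F,G} splits into {C,E,F,G} and {B}.
Refine {A,D,I,J,K} on symbol b: members go to different blocks, giving {A,D,I} and {J,K}.
Refine {C,E,F,G} on symbol a: members go to different blocks, giving {E,F,G} and {C}.
On input b, block {E,F,G} splits into {E,G} and {F}.
Refine {A,D,I} on symbol a: members go to different blocks, giving {A,I} and {D}.
Stable partition: {E,G} | {A,I} | {B} | {J,K} | {C} | {F} | {D} — 7 equivalence classes.
A and I lie in the same block of the stable partition, so they are equivalent — no string distinguishes them.

Yes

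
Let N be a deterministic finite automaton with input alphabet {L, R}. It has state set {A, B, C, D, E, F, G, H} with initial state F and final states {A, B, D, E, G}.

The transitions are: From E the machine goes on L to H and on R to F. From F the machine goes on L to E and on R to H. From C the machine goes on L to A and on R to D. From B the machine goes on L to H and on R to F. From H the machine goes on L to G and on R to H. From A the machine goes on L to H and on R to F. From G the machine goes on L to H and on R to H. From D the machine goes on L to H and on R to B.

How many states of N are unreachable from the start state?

BFS from F reaches {E, F, G, H}; the 4 state(s) A, B, C, D are never visited.

4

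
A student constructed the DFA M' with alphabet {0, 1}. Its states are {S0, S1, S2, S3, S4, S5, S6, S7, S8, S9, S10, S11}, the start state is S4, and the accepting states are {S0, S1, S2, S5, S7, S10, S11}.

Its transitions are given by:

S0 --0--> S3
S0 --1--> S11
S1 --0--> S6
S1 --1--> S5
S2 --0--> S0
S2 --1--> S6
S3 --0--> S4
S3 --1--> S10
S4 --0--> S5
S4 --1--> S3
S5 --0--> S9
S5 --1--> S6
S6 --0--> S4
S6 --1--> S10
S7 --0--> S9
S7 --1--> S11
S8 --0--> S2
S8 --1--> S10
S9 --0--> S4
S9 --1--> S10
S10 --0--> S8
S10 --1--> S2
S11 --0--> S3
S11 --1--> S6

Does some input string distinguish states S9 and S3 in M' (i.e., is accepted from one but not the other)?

States {S1,S7} cannot be reached from the start state, so discard them.
Initial partition by acceptance: {S0,S2,S5,S10,S11} | {S3,S4,S6,S8,S9}.
Refine {S0,S2,S5,S10,S11} on symbol 0: members go to different blocks, giving {S0,S5,S10,S11} and {S2}.
Refine {S0,S5,S10,S11} on symbol 1: members go to different blocks, giving {S5,S11} and {S0} and {S10}.
On input 0, block {S3,S4,S6,S8,S9} splits into {S3,S6,S9} and {S4} and {S8}.
The partition is now stable with 7 blocks: {S5,S11} | {S3,S6,S9} | {S2} | {S0} | {S10} | {S4} | {S8}.
S9 and S3 lie in the same block of the stable partition, so they are equivalent — no string distinguishes them.

No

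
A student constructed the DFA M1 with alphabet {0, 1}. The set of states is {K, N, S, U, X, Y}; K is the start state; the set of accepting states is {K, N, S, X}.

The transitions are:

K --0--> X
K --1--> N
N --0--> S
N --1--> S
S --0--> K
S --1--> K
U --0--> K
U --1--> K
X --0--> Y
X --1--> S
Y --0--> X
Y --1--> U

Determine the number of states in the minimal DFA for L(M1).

Initial partition by acceptance: {K,N,S,X} | {U,Y}.
On input 0, block {K,N,S,X} splits into {K,N,S} and {X}.
Split {K,N,S} by δ(·,0) → {N,S} and {K}.
Refine {N,S} on symbol 0: members go to different blocks, giving {N} and {S}.
On input 0, block {U,Y} splits into {U} and {Y}.
Stable partition: {N} | {U} | {X} | {K} | {S} | {Y} — 6 equivalence classes.

6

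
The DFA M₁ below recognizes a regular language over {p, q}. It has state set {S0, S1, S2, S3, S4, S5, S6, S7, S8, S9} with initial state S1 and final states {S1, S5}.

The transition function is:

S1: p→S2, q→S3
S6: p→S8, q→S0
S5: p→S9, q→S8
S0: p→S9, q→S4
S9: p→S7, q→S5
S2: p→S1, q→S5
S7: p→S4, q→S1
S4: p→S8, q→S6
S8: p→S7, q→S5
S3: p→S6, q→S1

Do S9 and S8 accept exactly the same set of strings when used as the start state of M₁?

Yes

Every state is reachable, so we keep all 10.
Initial partition by acceptance: {S1,S5} | {S0,S2,S3,S4,S6,S7,S8,S9}.
Split {S0,S2,S3,S4,S6,S7,S8,S9} by δ(·,p) → {S0,S3,S4,S6,S7,S8,S9} and {S2}.
On input p, block {S1,S5} splits into {S1} and {S5}.
Refine {S0,S3,S4,S6,S7,S8,S9} on symbol q: members go to different blocks, giving {S0,S4,S6} and {S3,S7} and {S8,S9}.
No further refinement is possible. Final partition (6 blocks): {S1} | {S0,S4,S6} | {S2} | {S5} | {S3,S7} | {S8,S9}.
S9 and S8 lie in the same block of the stable partition, so they are equivalent — no string distinguishes them.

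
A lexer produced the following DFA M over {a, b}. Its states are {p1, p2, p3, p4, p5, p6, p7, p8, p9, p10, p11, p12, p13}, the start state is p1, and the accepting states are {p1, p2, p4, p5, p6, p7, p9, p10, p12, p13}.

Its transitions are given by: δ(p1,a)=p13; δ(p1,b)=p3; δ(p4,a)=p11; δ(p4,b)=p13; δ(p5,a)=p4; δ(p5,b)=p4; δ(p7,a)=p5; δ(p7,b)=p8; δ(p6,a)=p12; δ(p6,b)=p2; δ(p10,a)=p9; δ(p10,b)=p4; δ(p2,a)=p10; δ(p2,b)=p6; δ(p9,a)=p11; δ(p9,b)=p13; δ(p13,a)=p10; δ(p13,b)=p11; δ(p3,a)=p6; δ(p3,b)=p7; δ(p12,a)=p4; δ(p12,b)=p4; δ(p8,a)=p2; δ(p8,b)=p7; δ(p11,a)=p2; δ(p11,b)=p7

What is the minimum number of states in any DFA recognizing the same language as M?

6

P0 = {p1,p2,p4,p5,p6,p7,p9,p10,p12,p13} | {p3,p8,p11}.
Refine {p1,p2,p4,p5,p6,p7,p9,p10,p12,p13} on symbol a: members go to different blocks, giving {p1,p2,p5,p6,p7,p10,p12,p13} and {p4,p9}.
Refine {p1,p2,p5,p6,p7,p10,p12,p13} on symbol a: members go to different blocks, giving {p1,p2,p6,p7,p13} and {p5,p10,p12}.
Refine {p1,p2,p6,p7,p13} on symbol a: members go to different blocks, giving {p2,p6,p7,p13} and {p1}.
On input b, block {p2,p6,p7,p13} splits into {p2,p6} and {p7,p13}.
No further refinement is possible. Final partition (6 blocks): {p2,p6} | {p3,p8,p11} | {p4,p9} | {p5,p10,p12} | {p1} | {p7,p13}.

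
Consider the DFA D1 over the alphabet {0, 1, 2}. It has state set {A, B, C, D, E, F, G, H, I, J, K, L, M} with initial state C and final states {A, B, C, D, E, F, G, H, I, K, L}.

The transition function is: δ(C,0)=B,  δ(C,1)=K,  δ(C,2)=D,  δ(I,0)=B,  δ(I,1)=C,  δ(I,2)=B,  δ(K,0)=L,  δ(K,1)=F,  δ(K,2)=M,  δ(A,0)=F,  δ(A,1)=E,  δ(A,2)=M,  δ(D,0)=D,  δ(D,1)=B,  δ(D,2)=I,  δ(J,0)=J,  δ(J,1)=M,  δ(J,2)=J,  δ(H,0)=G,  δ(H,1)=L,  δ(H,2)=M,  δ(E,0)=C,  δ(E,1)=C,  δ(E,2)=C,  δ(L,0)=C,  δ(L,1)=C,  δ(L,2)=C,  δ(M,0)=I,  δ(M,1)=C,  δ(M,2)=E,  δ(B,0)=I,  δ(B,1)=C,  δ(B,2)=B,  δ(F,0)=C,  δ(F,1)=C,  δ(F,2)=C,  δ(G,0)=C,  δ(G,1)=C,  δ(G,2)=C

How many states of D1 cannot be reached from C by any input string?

No path from C leads to A, G, H, J; the other 9 states are all reachable.

4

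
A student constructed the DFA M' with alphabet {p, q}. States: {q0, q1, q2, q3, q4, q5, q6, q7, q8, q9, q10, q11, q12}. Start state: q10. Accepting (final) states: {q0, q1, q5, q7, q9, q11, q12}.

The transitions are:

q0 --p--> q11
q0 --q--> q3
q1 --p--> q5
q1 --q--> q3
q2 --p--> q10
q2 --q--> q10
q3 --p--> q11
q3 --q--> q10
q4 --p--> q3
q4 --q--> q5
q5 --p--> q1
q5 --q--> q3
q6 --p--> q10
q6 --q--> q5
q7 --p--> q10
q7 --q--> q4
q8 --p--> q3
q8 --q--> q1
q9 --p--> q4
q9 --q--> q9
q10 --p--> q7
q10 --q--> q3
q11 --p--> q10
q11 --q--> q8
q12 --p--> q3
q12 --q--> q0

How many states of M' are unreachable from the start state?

BFS from q10 reaches {q1, q3, q4, q5, q7, q8, q10, q11}; the 5 state(s) q0, q2, q6, q9, q12 are never visited.

5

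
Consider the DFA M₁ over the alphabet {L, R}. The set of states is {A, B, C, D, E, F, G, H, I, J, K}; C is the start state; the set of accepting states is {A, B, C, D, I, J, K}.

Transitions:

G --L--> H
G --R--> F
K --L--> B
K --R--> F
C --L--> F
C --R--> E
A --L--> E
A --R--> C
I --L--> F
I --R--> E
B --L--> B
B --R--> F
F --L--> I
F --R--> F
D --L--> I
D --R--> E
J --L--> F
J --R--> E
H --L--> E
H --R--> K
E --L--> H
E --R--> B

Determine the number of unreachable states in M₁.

Starting at C and following transitions, the reachable set is {B, C, E, F, H, I, K}. That leaves A, D, G, J unreachable — 4 in total.

4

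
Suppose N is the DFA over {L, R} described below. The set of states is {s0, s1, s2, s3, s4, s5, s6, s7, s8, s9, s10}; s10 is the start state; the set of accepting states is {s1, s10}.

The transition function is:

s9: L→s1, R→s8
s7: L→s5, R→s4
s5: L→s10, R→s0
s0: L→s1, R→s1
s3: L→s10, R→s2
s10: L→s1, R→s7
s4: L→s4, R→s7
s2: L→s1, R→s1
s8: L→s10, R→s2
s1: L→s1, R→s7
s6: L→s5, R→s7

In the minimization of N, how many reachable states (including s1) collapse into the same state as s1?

2

States {s2,s3,s6,s8,s9} cannot be reached from the start state, so discard them.
Initial partition by acceptance: {s1,s10} | {s0,s4,s5,s7}.
On input L, block {s0,s4,s5,s7} splits into {s0,s5} and {s4,s7}.
Refine {s0,s5} on symbol R: members go to different blocks, giving {s0} and {s5}.
On input L, block {s4,s7} splits into {s4} and {s7}.
No further refinement is possible. Final partition (5 blocks): {s1,s10} | {s0} | {s4} | {s5} | {s7}.
The equivalence class containing s1 is {s1,s10}, of size 2.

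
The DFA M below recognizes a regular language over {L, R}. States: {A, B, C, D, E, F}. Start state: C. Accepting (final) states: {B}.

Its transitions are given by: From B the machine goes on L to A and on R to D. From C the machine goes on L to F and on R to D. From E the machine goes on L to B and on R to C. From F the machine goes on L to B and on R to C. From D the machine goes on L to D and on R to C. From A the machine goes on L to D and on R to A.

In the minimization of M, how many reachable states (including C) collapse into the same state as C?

1

First remove the unreachable states {E}; 5 states remain.
P0 = {B} | {A,C,D,F}.
Refine {A,C,D,F} on symbol L: members go to different blocks, giving {A,C,D} and {F}.
Split {A,C,D} by δ(·,L) → {A,D} and {C}.
Split {A,D} by δ(·,R) → {A} and {D}.
Stable partition: {B} | {A} | {F} | {C} | {D} — 5 equivalence classes.
The equivalence class containing C is {C}, of size 1.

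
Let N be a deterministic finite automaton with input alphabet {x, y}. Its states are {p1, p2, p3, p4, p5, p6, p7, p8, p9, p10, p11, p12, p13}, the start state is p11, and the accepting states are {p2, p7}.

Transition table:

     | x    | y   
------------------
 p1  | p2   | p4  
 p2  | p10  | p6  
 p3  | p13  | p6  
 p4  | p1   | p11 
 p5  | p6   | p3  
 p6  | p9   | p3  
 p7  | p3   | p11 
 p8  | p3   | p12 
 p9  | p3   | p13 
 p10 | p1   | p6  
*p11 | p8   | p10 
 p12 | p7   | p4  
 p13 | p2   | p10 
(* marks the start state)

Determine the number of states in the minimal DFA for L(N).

Reachable states from the start: {p1,p2,p3,p4,p6,p7,p8,p9,p10,p11,p12,p13}. Unreachable: {p5} — drop them.
Start with accepting vs non-accepting: {p2,p7} | {p1,p3,p4,p6,p8,p9,p10,p11,p12,p13}.
Refine {p1,p3,p4,p6,p8,p9,p10,p11,p12,p13} on symbol x: members go to different blocks, giving {p3,p4,p6,p8,p9,p10,p11} and {p1,p12,p13}.
Refine {p3,p4,p6,p8,p9,p10,p11} on symbol x: members go to different blocks, giving {p6,p8,p9,p11} and {p3,p4,p10}.
Split {p6,p8,p9,p11} by δ(·,x) → {p6,p11} and {p8,p9}.
No further refinement is possible. Final partition (5 blocks): {p2,p7} | {p6,p11} | {p1,p12,p13} | {p3,p4,p10} | {p8,p9}.

5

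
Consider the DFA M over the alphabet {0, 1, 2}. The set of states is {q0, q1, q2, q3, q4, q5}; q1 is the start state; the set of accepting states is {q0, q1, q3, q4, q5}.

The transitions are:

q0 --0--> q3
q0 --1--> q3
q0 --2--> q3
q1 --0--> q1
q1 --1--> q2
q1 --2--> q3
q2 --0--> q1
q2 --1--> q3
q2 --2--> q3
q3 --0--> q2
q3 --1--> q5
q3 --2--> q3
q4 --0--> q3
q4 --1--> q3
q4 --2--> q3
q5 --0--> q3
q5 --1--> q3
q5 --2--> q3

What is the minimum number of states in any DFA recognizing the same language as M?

4

Reachable states from the start: {q1,q2,q3,q5}. Unreachable: {q0,q4} — drop them.
Initial partition by acceptance: {q1,q3,q5} | {q2}.
On input 0, block {q1,q3,q5} splits into {q1,q5} and {q3}.
On input 0, block {q1,q5} splits into {q1} and {q5}.
Stable partition: {q1} | {q2} | {q3} | {q5} — 4 equivalence classes.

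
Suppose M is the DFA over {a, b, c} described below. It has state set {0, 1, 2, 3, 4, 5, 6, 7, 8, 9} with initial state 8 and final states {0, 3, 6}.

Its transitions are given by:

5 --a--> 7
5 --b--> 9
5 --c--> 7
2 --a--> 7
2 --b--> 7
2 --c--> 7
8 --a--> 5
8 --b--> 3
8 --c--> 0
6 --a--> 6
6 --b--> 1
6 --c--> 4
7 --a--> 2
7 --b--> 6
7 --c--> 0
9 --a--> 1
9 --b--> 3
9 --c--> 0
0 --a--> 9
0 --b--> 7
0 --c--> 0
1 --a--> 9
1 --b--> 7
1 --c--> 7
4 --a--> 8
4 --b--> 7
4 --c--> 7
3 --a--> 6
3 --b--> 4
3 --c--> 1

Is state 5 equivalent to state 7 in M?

No

P0 = {0,3,6} | {1,2,4,5,7,8,9}.
On input a, block {0,3,6} splits into {3,6} and {0}.
Refine {1,2,4,5,7,8,9} on symbol b: members go to different blocks, giving {1,2,4,5} and {7,8,9}.
Stable partition: {3,6} | {1,2,4,5} | {0} | {7,8,9} — 4 equivalence classes.
5 and 7 end up in different blocks, so they are distinguishable. For instance, the string 'b' is accepted from only 7.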